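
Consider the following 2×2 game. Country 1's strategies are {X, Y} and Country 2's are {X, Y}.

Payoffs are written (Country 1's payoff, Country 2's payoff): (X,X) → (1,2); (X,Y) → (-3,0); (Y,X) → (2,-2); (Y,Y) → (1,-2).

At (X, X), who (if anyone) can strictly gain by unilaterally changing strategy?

Country 1 at (X, X) earns 1; deviating to Y yields 2 — a strict improvement.
Country 2 earns 2; deviating to Y yields 0 — not better.
Only Country 1 has a strictly profitable deviation.

Country 1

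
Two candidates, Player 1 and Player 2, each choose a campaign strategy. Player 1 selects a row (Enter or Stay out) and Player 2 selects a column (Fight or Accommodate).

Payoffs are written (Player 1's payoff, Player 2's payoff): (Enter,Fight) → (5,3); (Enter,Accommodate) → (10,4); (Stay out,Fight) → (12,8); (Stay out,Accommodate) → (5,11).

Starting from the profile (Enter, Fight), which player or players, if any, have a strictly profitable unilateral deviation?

Both

Player 1 at (Enter, Fight) earns 5; deviating to Stay out yields 12 — a strict improvement.
Player 2 earns 3; deviating to Accommodate yields 4 — a strict improvement.
Both Player 1 and Player 2 have strictly profitable deviations.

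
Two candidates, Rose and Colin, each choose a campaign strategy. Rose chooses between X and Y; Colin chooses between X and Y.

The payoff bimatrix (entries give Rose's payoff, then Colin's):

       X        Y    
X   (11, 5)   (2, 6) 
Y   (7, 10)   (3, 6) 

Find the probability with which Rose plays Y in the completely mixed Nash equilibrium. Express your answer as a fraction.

1/5

Let x be the probability that Rose plays X. In a completely mixed equilibrium, Colin must be indifferent between X and Y.
Colin's expected payoff from X is 5x + 10(1−x); from Y it is 6x + 6(1−x).
Setting these equal: −5x + 10 = 6, so x = 4/5.
Therefore Rose plays Y with probability 1 − 4/5 = 1/5.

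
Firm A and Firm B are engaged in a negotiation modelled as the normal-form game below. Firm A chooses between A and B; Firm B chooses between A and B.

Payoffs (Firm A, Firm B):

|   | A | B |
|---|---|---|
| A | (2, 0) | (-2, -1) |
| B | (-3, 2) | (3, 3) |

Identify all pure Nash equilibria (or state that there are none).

(A, A) and (B, B)

(A, A): Firm A gets 2 ≥ -3 from B, and Firm B gets 0 ≥ -1 from B — Nash equilibrium.
(A, B): Firm A prefers B (3 > -2); Firm B prefers A (0 > -1) — not an equilibrium.
(B, A): Firm A prefers A (2 > -3); Firm B prefers B (3 > 2) — not an equilibrium.
(B, B): Firm A gets 3 ≥ -2 from A, and Firm B gets 3 ≥ 2 from A — Nash equilibrium.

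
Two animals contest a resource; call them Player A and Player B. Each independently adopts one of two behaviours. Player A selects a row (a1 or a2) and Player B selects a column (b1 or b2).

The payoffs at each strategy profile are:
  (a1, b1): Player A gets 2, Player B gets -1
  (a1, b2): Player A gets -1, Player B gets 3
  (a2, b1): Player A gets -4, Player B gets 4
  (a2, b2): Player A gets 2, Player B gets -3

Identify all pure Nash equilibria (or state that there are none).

none

(a1, b1): Player B prefers b2 (3 > -1) — not an equilibrium.
(a1, b2): Player A prefers a2 (2 > -1) — not an equilibrium.
(a2, b1): Player A prefers a1 (2 > -4) — not an equilibrium.
(a2, b2): Player B prefers b1 (4 > -3) — not an equilibrium.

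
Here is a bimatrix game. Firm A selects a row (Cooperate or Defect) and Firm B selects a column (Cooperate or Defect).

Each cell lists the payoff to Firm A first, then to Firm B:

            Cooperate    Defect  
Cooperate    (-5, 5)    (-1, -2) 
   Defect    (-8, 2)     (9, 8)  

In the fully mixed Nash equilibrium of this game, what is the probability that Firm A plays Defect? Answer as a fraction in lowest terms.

Let p be the probability that Firm A plays Cooperate. In a completely mixed equilibrium, Firm B must be indifferent between Cooperate and Defect.
Firm B's expected payoff from Cooperate is 5p + 2(1−p); from Defect it is −2p + 8(1−p).
Setting these equal: 3p + 2 = −10p + 8, so p = 6/13.
Therefore Firm A plays Defect with probability 1 − 6/13 = 7/13.

7/13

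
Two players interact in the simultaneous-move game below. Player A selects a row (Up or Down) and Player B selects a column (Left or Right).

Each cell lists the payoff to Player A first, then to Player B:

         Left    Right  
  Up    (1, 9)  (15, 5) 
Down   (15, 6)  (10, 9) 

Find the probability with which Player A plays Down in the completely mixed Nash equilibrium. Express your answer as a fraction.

4/7

Let x be the probability that Player A plays Up. In a completely mixed equilibrium, Player B must be indifferent between Left and Right.
Player B's expected payoff from Left is 9x + 6(1−x); from Right it is 5x + 9(1−x).
Setting these equal: 3x + 6 = −4x + 9, so x = 3/7.
Therefore Player A plays Down with probability 1 − 3/7 = 4/7.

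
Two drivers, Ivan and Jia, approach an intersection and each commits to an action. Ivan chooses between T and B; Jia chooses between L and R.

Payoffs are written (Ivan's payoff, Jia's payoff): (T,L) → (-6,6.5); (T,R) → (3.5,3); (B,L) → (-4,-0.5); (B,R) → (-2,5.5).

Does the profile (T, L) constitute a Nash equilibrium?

At (T, L), Ivan earns -6; switching to B would give -4, so Ivan would deviate.
Jia earns 6.5; switching to R would give 3, so Jia has no profitable deviation.
Since at least one player can profitably deviate, this is not a Nash equilibrium.

No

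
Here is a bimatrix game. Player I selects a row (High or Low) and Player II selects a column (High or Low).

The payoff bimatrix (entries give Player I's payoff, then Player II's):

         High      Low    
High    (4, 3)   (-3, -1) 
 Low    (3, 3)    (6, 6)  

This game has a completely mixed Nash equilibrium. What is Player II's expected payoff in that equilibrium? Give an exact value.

3

First find x, the probability Player I plays High, from Player II's indifference between High and Low: 3x + 3(1−x) = −x + 6(1−x), giving x = 3/7.
Since Player II is indifferent in equilibrium, Player II's expected payoff equals the payoff from either column against (3/7, 4/7). Using High: 3(3/7) + 3(4/7) = 3.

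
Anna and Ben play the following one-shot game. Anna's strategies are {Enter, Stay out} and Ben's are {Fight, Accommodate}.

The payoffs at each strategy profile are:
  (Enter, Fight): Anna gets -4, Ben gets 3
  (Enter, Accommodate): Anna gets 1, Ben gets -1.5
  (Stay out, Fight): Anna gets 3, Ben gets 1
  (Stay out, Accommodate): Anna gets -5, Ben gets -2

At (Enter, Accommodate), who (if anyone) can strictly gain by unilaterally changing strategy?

Anna at (Enter, Accommodate) earns 1; deviating to Stay out yields -5 — not better.
Ben earns -1.5; deviating to Fight yields 3 — a strict improvement.
Only Ben has a strictly profitable deviation.

Ben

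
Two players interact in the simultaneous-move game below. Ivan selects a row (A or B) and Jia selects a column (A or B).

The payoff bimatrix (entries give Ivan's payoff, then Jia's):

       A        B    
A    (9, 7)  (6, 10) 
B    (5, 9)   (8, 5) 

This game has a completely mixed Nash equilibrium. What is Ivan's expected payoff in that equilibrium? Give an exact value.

First find q, the probability Jia plays A, from Ivan's indifference between A and B: 9q + 6(1−q) = 5q + 8(1−q), giving q = 1/3.
Since Ivan is indifferent in equilibrium, Ivan's expected payoff equals the payoff from either row against (1/3, 2/3). Using A: 9(1/3) + 6(2/3) = 7.

7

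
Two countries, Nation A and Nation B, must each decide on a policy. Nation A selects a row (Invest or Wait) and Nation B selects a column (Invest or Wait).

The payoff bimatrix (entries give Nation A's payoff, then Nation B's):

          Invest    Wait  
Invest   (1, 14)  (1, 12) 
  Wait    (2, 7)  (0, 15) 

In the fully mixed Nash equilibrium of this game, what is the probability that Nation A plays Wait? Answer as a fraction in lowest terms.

1/5

Let x be the probability that Nation A plays Invest. In a completely mixed equilibrium, Nation B must be indifferent between Invest and Wait.
Nation B's expected payoff from Invest is 14x + 7(1−x); from Wait it is 12x + 15(1−x).
Setting these equal: 7x + 7 = −3x + 15, so x = 4/5.
Therefore Nation A plays Wait with probability 1 − 4/5 = 1/5.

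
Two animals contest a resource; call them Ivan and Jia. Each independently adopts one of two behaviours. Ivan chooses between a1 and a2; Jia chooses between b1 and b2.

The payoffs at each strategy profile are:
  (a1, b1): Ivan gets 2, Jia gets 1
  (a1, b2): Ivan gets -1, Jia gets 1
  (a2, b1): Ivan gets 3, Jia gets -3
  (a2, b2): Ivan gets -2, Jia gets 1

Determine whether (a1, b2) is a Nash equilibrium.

At (a1, b2), Ivan earns -1; switching to a2 would give -2, so Ivan has no profitable deviation.
Jia earns 1; switching to b1 would give 1, so Jia has no profitable deviation.
Neither player can gain by a unilateral deviation, so this profile is a Nash equilibrium.

Yes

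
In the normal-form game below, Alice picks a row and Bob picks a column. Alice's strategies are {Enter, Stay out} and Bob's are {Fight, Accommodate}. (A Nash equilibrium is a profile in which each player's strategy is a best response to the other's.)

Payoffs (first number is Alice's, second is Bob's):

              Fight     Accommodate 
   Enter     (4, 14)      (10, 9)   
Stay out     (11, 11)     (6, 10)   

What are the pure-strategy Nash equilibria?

(Enter, Fight): Alice prefers Stay out (11 > 4) — not an equilibrium.
(Enter, Accommodate): Bob prefers Fight (14 > 9) — not an equilibrium.
(Stay out, Fight): Alice gets 11 ≥ 4 from Enter, and Bob gets 11 ≥ 10 from Accommodate — Nash equilibrium.
(Stay out, Accommodate): Alice prefers Enter (10 > 6); Bob prefers Fight (11 > 10) — not an equilibrium.

(Stay out, Fight)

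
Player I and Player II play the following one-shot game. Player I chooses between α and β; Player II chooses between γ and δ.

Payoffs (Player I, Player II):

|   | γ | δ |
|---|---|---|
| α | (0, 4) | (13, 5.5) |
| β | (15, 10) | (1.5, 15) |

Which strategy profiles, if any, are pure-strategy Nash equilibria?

(α, δ)

(α, γ): Player I prefers β (15 > 0); Player II prefers δ (5.5 > 4) — not an equilibrium.
(α, δ): Player I gets 13 ≥ 1.5 from β, and Player II gets 5.5 ≥ 4 from γ — Nash equilibrium.
(β, γ): Player II prefers δ (15 > 10) — not an equilibrium.
(β, δ): Player I prefers α (13 > 1.5) — not an equilibrium.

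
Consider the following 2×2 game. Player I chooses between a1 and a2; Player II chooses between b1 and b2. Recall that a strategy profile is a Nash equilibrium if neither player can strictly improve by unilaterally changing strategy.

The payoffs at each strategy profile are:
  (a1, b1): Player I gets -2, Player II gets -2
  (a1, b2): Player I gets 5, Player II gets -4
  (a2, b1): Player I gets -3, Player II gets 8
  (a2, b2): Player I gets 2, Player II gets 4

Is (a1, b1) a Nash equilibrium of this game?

Yes

At (a1, b1), Player I earns -2; switching to a2 would give -3, so Player I has no profitable deviation.
Player II earns -2; switching to b2 would give -4, so Player II has no profitable deviation.
Neither player can gain by a unilateral deviation, so this profile is a Nash equilibrium.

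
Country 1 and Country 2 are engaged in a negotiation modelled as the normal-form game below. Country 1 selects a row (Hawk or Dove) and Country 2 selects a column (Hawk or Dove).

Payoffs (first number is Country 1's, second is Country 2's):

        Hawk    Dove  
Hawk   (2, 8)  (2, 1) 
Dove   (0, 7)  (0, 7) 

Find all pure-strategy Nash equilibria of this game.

(Hawk, Hawk): Country 1 gets 2 ≥ 0 from Dove, and Country 2 gets 8 ≥ 1 from Dove — Nash equilibrium.
(Hawk, Dove): Country 2 prefers Hawk (8 > 1) — not an equilibrium.
(Dove, Hawk): Country 1 prefers Hawk (2 > 0) — not an equilibrium.
(Dove, Dove): Country 1 prefers Hawk (2 > 0) — not an equilibrium.

(Hawk, Hawk)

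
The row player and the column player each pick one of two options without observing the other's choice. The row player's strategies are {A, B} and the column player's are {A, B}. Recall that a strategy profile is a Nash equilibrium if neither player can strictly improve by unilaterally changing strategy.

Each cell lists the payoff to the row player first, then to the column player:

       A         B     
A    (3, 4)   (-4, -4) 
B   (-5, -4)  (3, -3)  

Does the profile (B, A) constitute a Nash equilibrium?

No

At (B, A), the row player earns -5; switching to A would give 3, so the row player would deviate.
The column player earns -4; switching to B would give -3, so the column player would deviate.
Since at least one player can profitably deviate, this is not a Nash equilibrium.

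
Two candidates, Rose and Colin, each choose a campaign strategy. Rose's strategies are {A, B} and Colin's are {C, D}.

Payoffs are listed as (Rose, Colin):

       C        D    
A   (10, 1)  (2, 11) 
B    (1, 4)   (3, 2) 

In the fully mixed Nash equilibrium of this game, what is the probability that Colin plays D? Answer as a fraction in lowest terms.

Let y be the probability that Colin plays C. In a completely mixed equilibrium, Rose must be indifferent between A and B.
Rose's expected payoff from A is 10y + 2(1−y); from B it is y + 3(1−y).
Setting these equal: 8y + 2 = −2y + 3, so y = 1/10.
Therefore Colin plays D with probability 1 − 1/10 = 9/10.

9/10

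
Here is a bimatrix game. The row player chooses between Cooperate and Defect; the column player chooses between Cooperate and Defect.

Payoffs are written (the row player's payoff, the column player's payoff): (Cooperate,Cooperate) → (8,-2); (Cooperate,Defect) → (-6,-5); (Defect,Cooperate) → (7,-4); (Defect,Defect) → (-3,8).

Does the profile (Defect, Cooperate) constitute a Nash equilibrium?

No

At (Defect, Cooperate), the row player earns 7; switching to Cooperate would give 8, so the row player would deviate.
The column player earns -4; switching to Defect would give 8, so the column player would deviate.
Since at least one player can profitably deviate, this is not a Nash equilibrium.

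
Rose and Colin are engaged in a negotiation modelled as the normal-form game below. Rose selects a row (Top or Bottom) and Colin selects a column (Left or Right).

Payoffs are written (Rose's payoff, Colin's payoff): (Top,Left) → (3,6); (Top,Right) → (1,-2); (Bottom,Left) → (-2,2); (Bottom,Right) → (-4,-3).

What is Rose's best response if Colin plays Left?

Against Left, Rose earns 3 from Top and -2 from Bottom.
So Top is the best response.

Top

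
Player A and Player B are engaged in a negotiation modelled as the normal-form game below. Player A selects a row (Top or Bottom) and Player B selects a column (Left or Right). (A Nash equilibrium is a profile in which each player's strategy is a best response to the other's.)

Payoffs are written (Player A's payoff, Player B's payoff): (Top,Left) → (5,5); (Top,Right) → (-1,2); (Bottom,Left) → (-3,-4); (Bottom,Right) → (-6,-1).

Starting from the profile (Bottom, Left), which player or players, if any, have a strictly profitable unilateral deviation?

Player A at (Bottom, Left) earns -3; deviating to Top yields 5 — a strict improvement.
Player B earns -4; deviating to Right yields -1 — a strict improvement.
Both Player A and Player B have strictly profitable deviations.

Both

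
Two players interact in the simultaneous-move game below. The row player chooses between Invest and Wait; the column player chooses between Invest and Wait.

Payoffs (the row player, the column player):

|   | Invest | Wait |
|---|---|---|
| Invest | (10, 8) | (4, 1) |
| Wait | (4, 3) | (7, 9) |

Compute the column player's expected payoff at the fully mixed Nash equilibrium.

First find x, the probability the row player plays Invest, from the column player's indifference between Invest and Wait: 8x + 3(1−x) = x + 9(1−x), giving x = 6/13.
Since the column player is indifferent in equilibrium, the column player's expected payoff equals the payoff from either column against (6/13, 7/13). Using Invest: 8(6/13) + 3(7/13) = 69/13.

69/13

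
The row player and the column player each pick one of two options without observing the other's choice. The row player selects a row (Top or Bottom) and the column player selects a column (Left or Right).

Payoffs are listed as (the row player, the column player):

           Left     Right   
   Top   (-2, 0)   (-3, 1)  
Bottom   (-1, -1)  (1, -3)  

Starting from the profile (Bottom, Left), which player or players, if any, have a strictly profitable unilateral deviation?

Neither

The row player at (Bottom, Left) earns -1; deviating to Top yields -2 — not better.
The column player earns -1; deviating to Right yields -3 — not better.
Neither player can strictly improve; the profile is a Nash equilibrium.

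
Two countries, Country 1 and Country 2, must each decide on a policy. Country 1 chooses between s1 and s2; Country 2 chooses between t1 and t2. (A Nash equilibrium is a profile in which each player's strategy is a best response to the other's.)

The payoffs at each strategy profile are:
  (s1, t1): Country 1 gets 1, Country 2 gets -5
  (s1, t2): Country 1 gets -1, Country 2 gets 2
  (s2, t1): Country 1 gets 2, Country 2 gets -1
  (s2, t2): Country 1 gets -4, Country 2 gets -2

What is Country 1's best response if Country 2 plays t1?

s2

Against t1, Country 1 earns 1 from s1 and 2 from s2.
So s2 is the best response.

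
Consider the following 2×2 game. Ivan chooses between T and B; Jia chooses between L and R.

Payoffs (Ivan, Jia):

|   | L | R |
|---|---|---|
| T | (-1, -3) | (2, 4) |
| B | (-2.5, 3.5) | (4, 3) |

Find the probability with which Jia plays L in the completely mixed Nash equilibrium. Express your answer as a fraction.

4/7

Let y be the probability that Jia plays L. In a completely mixed equilibrium, Ivan must be indifferent between T and B.
Ivan's expected payoff from T is −y + 2(1−y); from B it is −2.5y + 4(1−y).
Setting these equal: −3y + 2 = −6.5y + 4, so y = 4/7.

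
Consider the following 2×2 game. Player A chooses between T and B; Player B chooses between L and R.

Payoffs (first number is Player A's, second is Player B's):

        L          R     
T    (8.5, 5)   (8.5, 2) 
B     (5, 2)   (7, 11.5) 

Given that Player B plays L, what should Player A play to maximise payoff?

Against L, Player A earns 8.5 from T and 5 from B.
So T is the best response.

T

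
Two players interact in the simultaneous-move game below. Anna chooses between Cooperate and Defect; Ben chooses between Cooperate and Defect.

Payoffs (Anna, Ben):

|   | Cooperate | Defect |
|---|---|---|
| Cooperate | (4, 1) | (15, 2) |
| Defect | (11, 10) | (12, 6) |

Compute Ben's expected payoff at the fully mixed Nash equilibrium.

First find p, the probability Anna plays Cooperate, from Ben's indifference between Cooperate and Defect: p + 10(1−p) = 2p + 6(1−p), giving p = 4/5.
Since Ben is indifferent in equilibrium, Ben's expected payoff equals the payoff from either column against (4/5, 1/5). Using Cooperate: (4/5) + 10(1/5) = 14/5.

14/5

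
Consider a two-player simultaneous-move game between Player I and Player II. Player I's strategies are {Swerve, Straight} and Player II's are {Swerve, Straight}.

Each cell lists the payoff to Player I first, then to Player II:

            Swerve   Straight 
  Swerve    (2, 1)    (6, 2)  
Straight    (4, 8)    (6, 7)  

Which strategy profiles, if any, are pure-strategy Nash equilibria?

(Swerve, Swerve): Player I prefers Straight (4 > 2); Player II prefers Straight (2 > 1) — not an equilibrium.
(Swerve, Straight): Player I gets 6 ≥ 6 from Straight, and Player II gets 2 ≥ 1 from Swerve — Nash equilibrium.
(Straight, Swerve): Player I gets 4 ≥ 2 from Swerve, and Player II gets 8 ≥ 7 from Straight — Nash equilibrium.
(Straight, Straight): Player II prefers Swerve (8 > 7) — not an equilibrium.

(Swerve, Straight) and (Straight, Swerve)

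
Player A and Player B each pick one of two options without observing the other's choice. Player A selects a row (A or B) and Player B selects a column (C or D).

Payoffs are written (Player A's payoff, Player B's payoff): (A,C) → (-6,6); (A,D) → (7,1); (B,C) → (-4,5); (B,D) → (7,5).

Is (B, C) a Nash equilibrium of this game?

Yes

At (B, C), Player A earns -4; switching to A would give -6, so Player A has no profitable deviation.
Player B earns 5; switching to D would give 5, so Player B has no profitable deviation.
Neither player can gain by a unilateral deviation, so this profile is a Nash equilibrium.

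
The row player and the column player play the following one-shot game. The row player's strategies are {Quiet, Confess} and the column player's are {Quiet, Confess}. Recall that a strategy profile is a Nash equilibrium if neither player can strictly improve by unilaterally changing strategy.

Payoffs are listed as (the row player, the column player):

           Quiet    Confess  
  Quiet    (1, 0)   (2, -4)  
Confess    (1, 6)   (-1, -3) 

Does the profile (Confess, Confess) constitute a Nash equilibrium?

At (Confess, Confess), the row player earns -1; switching to Quiet would give 2, so the row player would deviate.
The column player earns -3; switching to Quiet would give 6, so the column player would deviate.
Since at least one player can profitably deviate, this is not a Nash equilibrium.

No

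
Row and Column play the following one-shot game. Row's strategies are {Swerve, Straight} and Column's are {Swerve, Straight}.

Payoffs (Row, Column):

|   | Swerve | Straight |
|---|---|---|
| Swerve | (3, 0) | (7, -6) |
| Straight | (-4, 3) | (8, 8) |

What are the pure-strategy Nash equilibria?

(Swerve, Swerve): Row gets 3 ≥ -4 from Straight, and Column gets 0 ≥ -6 from Straight — Nash equilibrium.
(Swerve, Straight): Row prefers Straight (8 > 7); Column prefers Swerve (0 > -6) — not an equilibrium.
(Straight, Swerve): Row prefers Swerve (3 > -4); Column prefers Straight (8 > 3) — not an equilibrium.
(Straight, Straight): Row gets 8 ≥ 7 from Swerve, and Column gets 8 ≥ 3 from Swerve — Nash equilibrium.

(Swerve, Swerve) and (Straight, Straight)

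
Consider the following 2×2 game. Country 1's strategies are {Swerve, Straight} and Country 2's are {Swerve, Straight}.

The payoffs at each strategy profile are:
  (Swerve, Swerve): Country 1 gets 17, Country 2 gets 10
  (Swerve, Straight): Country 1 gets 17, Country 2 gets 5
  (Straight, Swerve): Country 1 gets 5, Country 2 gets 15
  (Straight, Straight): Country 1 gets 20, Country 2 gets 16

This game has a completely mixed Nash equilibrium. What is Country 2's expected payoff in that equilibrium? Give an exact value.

85/6

First find p, the probability Country 1 plays Swerve, from Country 2's indifference between Swerve and Straight: 10p + 15(1−p) = 5p + 16(1−p), giving p = 1/6.
Since Country 2 is indifferent in equilibrium, Country 2's expected payoff equals the payoff from either column against (1/6, 5/6). Using Swerve: 10(1/6) + 15(5/6) = 85/6.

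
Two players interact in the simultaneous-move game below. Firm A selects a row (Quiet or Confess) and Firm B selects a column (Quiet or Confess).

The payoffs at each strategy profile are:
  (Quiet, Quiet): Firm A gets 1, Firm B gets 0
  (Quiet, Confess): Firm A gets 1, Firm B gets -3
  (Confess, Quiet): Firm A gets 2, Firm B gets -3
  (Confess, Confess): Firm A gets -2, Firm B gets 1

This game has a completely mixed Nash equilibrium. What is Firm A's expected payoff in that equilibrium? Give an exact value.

1

First find q, the probability Firm B plays Quiet, from Firm A's indifference between Quiet and Confess: q + (1−q) = 2q − 2(1−q), giving q = 3/4.
Since Firm A is indifferent in equilibrium, Firm A's expected payoff equals the payoff from either row against (3/4, 1/4). Using Quiet: (3/4) + (1/4) = 1.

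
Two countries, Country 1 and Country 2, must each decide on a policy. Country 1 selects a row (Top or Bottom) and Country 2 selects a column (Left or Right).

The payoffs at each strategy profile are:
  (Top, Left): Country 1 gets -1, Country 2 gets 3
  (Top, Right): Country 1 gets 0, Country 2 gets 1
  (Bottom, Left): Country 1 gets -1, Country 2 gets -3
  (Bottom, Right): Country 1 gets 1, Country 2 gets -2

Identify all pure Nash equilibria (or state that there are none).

(Top, Left): Country 1 gets -1 ≥ -1 from Bottom, and Country 2 gets 3 ≥ 1 from Right — Nash equilibrium.
(Top, Right): Country 1 prefers Bottom (1 > 0); Country 2 prefers Left (3 > 1) — not an equilibrium.
(Bottom, Left): Country 2 prefers Right (-2 > -3) — not an equilibrium.
(Bottom, Right): Country 1 gets 1 ≥ 0 from Top, and Country 2 gets -2 ≥ -3 from Left — Nash equilibrium.

(Top, Left) and (Bottom, Right)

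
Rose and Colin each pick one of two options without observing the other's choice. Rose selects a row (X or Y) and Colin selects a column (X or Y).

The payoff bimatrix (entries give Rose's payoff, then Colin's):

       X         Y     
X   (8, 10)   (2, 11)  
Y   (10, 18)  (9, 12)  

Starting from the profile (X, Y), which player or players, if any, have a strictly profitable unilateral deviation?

Rose

Rose at (X, Y) earns 2; deviating to Y yields 9 — a strict improvement.
Colin earns 11; deviating to X yields 10 — not better.
Only Rose has a strictly profitable deviation.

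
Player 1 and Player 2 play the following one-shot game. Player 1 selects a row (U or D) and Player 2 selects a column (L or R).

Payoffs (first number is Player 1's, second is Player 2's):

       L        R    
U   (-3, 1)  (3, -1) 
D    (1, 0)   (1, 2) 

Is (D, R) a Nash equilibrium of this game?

At (D, R), Player 1 earns 1; switching to U would give 3, so Player 1 would deviate.
Player 2 earns 2; switching to L would give 0, so Player 2 has no profitable deviation.
Since at least one player can profitably deviate, this is not a Nash equilibrium.

No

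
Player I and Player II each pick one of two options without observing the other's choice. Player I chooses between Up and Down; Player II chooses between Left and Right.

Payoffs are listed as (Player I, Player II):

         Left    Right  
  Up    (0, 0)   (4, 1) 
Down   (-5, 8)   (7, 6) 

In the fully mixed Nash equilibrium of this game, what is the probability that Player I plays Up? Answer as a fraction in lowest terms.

Let x be the probability that Player I plays Up. In a completely mixed equilibrium, Player II must be indifferent between Left and Right.
Player II's expected payoff from Left is 8(1−x); from Right it is x + 6(1−x).
Setting these equal: −8x + 8 = −5x + 6, so x = 2/3.

2/3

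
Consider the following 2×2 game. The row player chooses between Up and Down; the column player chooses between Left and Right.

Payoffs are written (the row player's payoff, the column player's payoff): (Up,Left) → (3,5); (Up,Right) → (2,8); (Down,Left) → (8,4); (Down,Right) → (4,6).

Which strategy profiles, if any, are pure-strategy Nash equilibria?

(Down, Right)

(Up, Left): the row player prefers Down (8 > 3); the column player prefers Right (8 > 5) — not an equilibrium.
(Up, Right): the row player prefers Down (4 > 2) — not an equilibrium.
(Down, Left): the column player prefers Right (6 > 4) — not an equilibrium.
(Down, Right): the row player gets 4 ≥ 2 from Up, and the column player gets 6 ≥ 4 from Left — Nash equilibrium.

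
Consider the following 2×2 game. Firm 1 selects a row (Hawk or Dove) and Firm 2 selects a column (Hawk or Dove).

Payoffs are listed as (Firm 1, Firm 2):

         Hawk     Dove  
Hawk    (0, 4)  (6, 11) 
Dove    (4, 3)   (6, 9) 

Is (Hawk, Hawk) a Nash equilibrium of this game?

No

At (Hawk, Hawk), Firm 1 earns 0; switching to Dove would give 4, so Firm 1 would deviate.
Firm 2 earns 4; switching to Dove would give 11, so Firm 2 would deviate.
Since at least one player can profitably deviate, this is not a Nash equilibrium.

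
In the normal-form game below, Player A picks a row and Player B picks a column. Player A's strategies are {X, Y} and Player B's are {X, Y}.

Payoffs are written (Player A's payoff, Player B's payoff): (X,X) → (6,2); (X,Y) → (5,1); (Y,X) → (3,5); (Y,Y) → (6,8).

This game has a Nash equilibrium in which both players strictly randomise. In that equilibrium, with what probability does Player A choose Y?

Let p be the probability that Player A plays X. In a completely mixed equilibrium, Player B must be indifferent between X and Y.
Player B's expected payoff from X is 2p + 5(1−p); from Y it is p + 8(1−p).
Setting these equal: −3p + 5 = −7p + 8, so p = 3/4.
Therefore Player A plays Y with probability 1 − 3/4 = 1/4.

1/4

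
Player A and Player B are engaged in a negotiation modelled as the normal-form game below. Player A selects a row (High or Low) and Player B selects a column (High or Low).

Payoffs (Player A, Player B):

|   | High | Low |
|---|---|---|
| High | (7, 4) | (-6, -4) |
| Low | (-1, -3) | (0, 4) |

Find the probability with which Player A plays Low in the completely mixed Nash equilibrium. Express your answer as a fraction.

Let x be the probability that Player A plays High. In a completely mixed equilibrium, Player B must be indifferent between High and Low.
Player B's expected payoff from High is 4x − 3(1−x); from Low it is −4x + 4(1−x).
Setting these equal: 7x − 3 = −8x + 4, so x = 7/15.
Therefore Player A plays Low with probability 1 − 7/15 = 8/15.

8/15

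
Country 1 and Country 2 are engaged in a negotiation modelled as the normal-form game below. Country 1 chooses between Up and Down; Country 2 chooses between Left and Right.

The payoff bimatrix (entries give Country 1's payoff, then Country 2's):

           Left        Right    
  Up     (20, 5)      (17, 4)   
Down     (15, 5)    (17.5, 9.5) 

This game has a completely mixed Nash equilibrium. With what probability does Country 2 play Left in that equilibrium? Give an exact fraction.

1/11

Let c be the probability that Country 2 plays Left. In a completely mixed equilibrium, Country 1 must be indifferent between Up and Down.
Country 1's expected payoff from Up is 20c + 17(1−c); from Down it is 15c + 17.5(1−c).
Setting these equal: 3c + 17 = −2.5c + 17.5, so c = 1/11.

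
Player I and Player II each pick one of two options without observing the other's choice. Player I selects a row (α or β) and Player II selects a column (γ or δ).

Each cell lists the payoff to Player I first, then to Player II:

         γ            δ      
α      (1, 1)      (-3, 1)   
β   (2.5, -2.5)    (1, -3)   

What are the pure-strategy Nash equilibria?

(α, γ): Player I prefers β (2.5 > 1) — not an equilibrium.
(α, δ): Player I prefers β (1 > -3) — not an equilibrium.
(β, γ): Player I gets 2.5 ≥ 1 from α, and Player II gets -2.5 ≥ -3 from δ — Nash equilibrium.
(β, δ): Player II prefers γ (-2.5 > -3) — not an equilibrium.

(β, γ)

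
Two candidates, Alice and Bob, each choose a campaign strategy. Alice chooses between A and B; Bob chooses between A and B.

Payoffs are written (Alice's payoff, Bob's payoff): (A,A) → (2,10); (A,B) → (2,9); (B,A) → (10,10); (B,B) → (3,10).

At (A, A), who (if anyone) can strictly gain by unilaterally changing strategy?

Alice at (A, A) earns 2; deviating to B yields 10 — a strict improvement.
Bob earns 10; deviating to B yields 9 — not better.
Only Alice has a strictly profitable deviation.

Alice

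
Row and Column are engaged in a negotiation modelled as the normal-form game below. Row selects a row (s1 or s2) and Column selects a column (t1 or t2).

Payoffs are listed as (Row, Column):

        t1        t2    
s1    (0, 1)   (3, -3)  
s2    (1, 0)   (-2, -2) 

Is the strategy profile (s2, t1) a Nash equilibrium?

Yes

At (s2, t1), Row earns 1; switching to s1 would give 0, so Row has no profitable deviation.
Column earns 0; switching to t2 would give -2, so Column has no profitable deviation.
Neither player can gain by a unilateral deviation, so this profile is a Nash equilibrium.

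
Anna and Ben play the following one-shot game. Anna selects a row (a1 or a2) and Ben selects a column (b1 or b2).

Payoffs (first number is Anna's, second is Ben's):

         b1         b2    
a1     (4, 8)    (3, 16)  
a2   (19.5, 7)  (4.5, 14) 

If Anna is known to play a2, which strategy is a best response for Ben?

Against a2, Ben earns 7 from b1 and 14 from b2.
So b2 is the best response.

b2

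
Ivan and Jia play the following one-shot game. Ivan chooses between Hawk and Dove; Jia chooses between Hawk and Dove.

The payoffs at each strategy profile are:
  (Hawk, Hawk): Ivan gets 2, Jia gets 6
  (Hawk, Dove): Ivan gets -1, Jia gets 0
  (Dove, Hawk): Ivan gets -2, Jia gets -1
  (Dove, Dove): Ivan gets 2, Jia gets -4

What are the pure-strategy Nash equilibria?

(Hawk, Hawk): Ivan gets 2 ≥ -2 from Dove, and Jia gets 6 ≥ 0 from Dove — Nash equilibrium.
(Hawk, Dove): Ivan prefers Dove (2 > -1); Jia prefers Hawk (6 > 0) — not an equilibrium.
(Dove, Hawk): Ivan prefers Hawk (2 > -2) — not an equilibrium.
(Dove, Dove): Jia prefers Hawk (-1 > -4) — not an equilibrium.

(Hawk, Hawk)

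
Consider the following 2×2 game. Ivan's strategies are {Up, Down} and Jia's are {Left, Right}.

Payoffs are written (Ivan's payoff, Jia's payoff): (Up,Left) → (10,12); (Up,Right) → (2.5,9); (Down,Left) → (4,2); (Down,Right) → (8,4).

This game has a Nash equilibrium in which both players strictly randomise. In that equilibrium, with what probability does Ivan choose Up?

Let p be the probability that Ivan plays Up. In a completely mixed equilibrium, Jia must be indifferent between Left and Right.
Jia's expected payoff from Left is 12p + 2(1−p); from Right it is 9p + 4(1−p).
Setting these equal: 10p + 2 = 5p + 4, so p = 2/5.

2/5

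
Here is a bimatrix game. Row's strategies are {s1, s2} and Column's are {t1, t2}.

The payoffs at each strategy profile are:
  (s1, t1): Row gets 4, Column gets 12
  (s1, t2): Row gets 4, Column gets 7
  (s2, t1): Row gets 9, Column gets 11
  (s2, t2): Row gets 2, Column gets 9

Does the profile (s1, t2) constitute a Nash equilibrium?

No

At (s1, t2), Row earns 4; switching to s2 would give 2, so Row has no profitable deviation.
Column earns 7; switching to t1 would give 12, so Column would deviate.
Since at least one player can profitably deviate, this is not a Nash equilibrium.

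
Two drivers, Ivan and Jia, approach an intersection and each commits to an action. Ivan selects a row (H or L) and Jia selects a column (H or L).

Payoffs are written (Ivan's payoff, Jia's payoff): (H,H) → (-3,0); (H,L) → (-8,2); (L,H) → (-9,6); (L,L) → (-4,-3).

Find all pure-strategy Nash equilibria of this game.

(H, H): Jia prefers L (2 > 0) — not an equilibrium.
(H, L): Ivan prefers L (-4 > -8) — not an equilibrium.
(L, H): Ivan prefers H (-3 > -9) — not an equilibrium.
(L, L): Jia prefers H (6 > -3) — not an equilibrium.

none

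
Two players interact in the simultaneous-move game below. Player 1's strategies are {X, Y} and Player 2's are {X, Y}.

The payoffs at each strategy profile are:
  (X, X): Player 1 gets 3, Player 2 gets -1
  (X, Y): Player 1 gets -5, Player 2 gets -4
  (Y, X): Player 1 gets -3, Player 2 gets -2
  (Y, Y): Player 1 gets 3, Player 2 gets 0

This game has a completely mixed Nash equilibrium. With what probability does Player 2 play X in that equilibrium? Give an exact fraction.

4/7

Let c be the probability that Player 2 plays X. In a completely mixed equilibrium, Player 1 must be indifferent between X and Y.
Player 1's expected payoff from X is 3c − 5(1−c); from Y it is −3c + 3(1−c).
Setting these equal: 8c − 5 = −6c + 3, so c = 4/7.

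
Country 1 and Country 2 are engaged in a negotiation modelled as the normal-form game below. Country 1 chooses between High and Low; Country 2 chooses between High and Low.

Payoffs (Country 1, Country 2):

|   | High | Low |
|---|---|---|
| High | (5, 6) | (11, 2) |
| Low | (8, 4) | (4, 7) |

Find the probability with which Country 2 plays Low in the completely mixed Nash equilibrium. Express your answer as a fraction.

3/10

Let q be the probability that Country 2 plays High. In a completely mixed equilibrium, Country 1 must be indifferent between High and Low.
Country 1's expected payoff from High is 5q + 11(1−q); from Low it is 8q + 4(1−q).
Setting these equal: −6q + 11 = 4q + 4, so q = 7/10.
Therefore Country 2 plays Low with probability 1 − 7/10 = 3/10.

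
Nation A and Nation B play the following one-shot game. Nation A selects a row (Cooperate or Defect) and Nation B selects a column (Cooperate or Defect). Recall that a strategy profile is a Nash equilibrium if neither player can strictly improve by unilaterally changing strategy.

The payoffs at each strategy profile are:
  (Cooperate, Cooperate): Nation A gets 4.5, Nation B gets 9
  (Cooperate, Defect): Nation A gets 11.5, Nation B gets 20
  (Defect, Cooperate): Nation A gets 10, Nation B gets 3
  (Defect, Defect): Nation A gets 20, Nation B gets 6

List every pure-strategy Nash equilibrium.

(Cooperate, Cooperate): Nation A prefers Defect (10 > 4.5); Nation B prefers Defect (20 > 9) — not an equilibrium.
(Cooperate, Defect): Nation A prefers Defect (20 > 11.5) — not an equilibrium.
(Defect, Cooperate): Nation B prefers Defect (6 > 3) — not an equilibrium.
(Defect, Defect): Nation A gets 20 ≥ 11.5 from Cooperate, and Nation B gets 6 ≥ 3 from Cooperate — Nash equilibrium.

(Defect, Defect)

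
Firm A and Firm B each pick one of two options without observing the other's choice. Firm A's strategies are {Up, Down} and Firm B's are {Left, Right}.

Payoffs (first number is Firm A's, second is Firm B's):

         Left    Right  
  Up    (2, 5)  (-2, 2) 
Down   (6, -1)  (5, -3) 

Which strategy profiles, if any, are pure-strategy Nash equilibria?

(Down, Left)

(Up, Left): Firm A prefers Down (6 > 2) — not an equilibrium.
(Up, Right): Firm A prefers Down (5 > -2); Firm B prefers Left (5 > 2) — not an equilibrium.
(Down, Left): Firm A gets 6 ≥ 2 from Up, and Firm B gets -1 ≥ -3 from Right — Nash equilibrium.
(Down, Right): Firm B prefers Left (-1 > -3) — not an equilibrium.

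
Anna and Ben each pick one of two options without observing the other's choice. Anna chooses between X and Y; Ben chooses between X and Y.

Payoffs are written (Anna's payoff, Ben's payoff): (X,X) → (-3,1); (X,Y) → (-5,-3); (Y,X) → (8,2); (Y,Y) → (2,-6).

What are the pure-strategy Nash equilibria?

(X, X): Anna prefers Y (8 > -3) — not an equilibrium.
(X, Y): Anna prefers Y (2 > -5); Ben prefers X (1 > -3) — not an equilibrium.
(Y, X): Anna gets 8 ≥ -3 from X, and Ben gets 2 ≥ -6 from Y — Nash equilibrium.
(Y, Y): Ben prefers X (2 > -6) — not an equilibrium.

(Y, X)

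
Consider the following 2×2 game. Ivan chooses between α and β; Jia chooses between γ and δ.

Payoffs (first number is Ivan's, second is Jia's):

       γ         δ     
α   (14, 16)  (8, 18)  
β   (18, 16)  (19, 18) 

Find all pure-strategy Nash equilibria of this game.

(β, δ)

(α, γ): Ivan prefers β (18 > 14); Jia prefers δ (18 > 16) — not an equilibrium.
(α, δ): Ivan prefers β (19 > 8) — not an equilibrium.
(β, γ): Jia prefers δ (18 > 16) — not an equilibrium.
(β, δ): Ivan gets 19 ≥ 8 from α, and Jia gets 18 ≥ 16 from γ — Nash equilibrium.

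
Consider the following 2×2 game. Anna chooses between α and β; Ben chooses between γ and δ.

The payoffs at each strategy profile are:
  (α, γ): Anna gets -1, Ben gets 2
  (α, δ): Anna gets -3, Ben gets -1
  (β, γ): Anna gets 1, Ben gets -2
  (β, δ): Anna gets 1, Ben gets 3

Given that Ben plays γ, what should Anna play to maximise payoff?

Against γ, Anna earns -1 from α and 1 from β.
So β is the best response.

β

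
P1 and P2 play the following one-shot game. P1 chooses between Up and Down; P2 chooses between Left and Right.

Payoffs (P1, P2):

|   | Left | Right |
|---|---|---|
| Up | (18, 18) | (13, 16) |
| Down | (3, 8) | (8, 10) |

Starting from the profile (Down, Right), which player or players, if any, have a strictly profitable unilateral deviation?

P1 at (Down, Right) earns 8; deviating to Up yields 13 — a strict improvement.
P2 earns 10; deviating to Left yields 8 — not better.
Only P1 has a strictly profitable deviation.

P1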